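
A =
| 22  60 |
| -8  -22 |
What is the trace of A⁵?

tr A = 0 and det A = -4, so the characteristic polynomial is λ² − (0)λ + (-4) with roots -2 and 2.
Eigenvectors give P = [[-5, -3], [2, 1]] with P⁻¹ = [[1, 3], [-2, -5]], and A = P·diag(-2, 2)·P⁻¹.
Then A⁵ = P·diag(-32, 32)·P⁻¹ = [[160, -96], [-64, 32]] · [[1, 3], [-2, -5]] = [[352, 960], [-128, -352]].

0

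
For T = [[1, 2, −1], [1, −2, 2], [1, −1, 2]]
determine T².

[[2, −1, 1], [1, 4, −1], [2, 2, 1]]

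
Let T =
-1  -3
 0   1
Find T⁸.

T² = I (check: tr T = 0 and det T = -1), so T⁸ = I since 8 is even.

[[1, 0], [0, 1]]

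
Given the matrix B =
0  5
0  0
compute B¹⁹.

B is strictly triangular, hence nilpotent: B² = 0, so B¹⁹ = 0.

[[0, 0], [0, 0]]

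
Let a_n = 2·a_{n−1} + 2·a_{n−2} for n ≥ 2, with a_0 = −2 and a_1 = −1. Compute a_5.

With companion matrix A = [[2, 2], [1, 0]], [a_n, a_{n−1}]ᵀ = A·[a_{n−1}, a_{n−2}]ᵀ, so [a_5, a_4]ᵀ = A⁴·[a_1, a_0]ᵀ.
A⁴ = [[44, 32], [16, 12]], giving [a_5, a_4]ᵀ = [[−108], [−40]].

−108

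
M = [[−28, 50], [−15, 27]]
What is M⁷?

[[−13762, 23150], [−6945, 11703]]

tr M = −1 and det M = −6, so the characteristic polynomial is λ² − (−1)λ + (−6) with roots 2 and −3.
Eigenvectors give P = [[−5, 2], [−3, 1]] with P⁻¹ = [[1, −2], [3, −5]], and M = P·diag(2, −3)·P⁻¹.
Then M⁷ = P·diag(128, −2187)·P⁻¹ = [[−640, −4374], [−384, −2187]] · [[1, −2], [3, −5]] = [[−13762, 23150], [−6945, 11703]].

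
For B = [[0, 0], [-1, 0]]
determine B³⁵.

B is strictly triangular, hence nilpotent: B² = 0, so B³⁵ = 0.

[[0, 0], [0, 0]]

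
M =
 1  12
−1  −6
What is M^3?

[[49, 228], [−19, −84]]

tr M = −5 and det M = 6, so the characteristic polynomial is λ² − (−5)λ + (6) with roots −2 and −3.
Eigenvectors give P = [[4, −3], [−1, 1]] with P⁻¹ = [[1, 3], [1, 4]], and M = P·diag(−2, −3)·P⁻¹.
Then M^3 = P·diag(−8, −27)·P⁻¹ = [[−32, 81], [8, −27]] · [[1, 3], [1, 4]] = [[49, 228], [−19, −84]].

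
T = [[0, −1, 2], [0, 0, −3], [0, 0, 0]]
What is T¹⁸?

[[0, 0, 0], [0, 0, 0], [0, 0, 0]]

T is strictly triangular, hence nilpotent: T³ = 0, so T¹⁸ = 0.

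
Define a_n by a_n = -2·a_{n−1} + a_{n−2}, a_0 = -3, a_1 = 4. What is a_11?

30098

With companion matrix T = [[-2, 1], [1, 0]], [a_n, a_{n−1}]ᵀ = T·[a_{n−1}, a_{n−2}]ᵀ, so [a_11, a_10]ᵀ = T^10·[a_1, a_0]ᵀ.
T^10 = [[5741, -2378], [-2378, 985]], giving [a_11, a_10]ᵀ = [[30098], [-12467]].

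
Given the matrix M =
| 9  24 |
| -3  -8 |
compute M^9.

[[9, 24], [-3, -8]]

M² = M (a projection; rank 1, trace 1), so M^9 = M.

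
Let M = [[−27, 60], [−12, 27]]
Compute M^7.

tr M = 0 and det M = −9, so the characteristic polynomial is λ² − (0)λ + (−9) with roots −3 and 3.
Eigenvectors give P = [[−5, 2], [−2, 1]] with P⁻¹ = [[−1, 2], [−2, 5]], and M = P·diag(−3, 3)·P⁻¹.
Then M^7 = P·diag(−2187, 2187)·P⁻¹ = [[10935, 4374], [4374, 2187]] · [[−1, 2], [−2, 5]] = [[−19683, 43740], [−8748, 19683]].

[[−19683, 43740], [−8748, 19683]]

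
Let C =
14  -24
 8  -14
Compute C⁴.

[[16, 0], [0, 16]]

tr C = 0 and det C = -4, so the characteristic polynomial is λ² − (0)λ + (-4) with roots 2 and -2.
Eigenvectors give P = [[2, -3], [1, -2]] with P⁻¹ = [[2, -3], [1, -2]], and C = P·diag(2, -2)·P⁻¹.
Then C⁴ = P·diag(16, 16)·P⁻¹ = [[32, -48], [16, -32]] · [[2, -3], [1, -2]] = [[16, 0], [0, 16]].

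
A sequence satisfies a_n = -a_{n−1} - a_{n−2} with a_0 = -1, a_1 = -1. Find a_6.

With companion matrix M = [[-1, -1], [1, 0]], [a_n, a_{n−1}]ᵀ = M·[a_{n−1}, a_{n−2}]ᵀ, so [a_6, a_5]ᵀ = M⁵·[a_1, a_0]ᵀ.
M⁵ = [[0, 1], [-1, -1]], giving [a_6, a_5]ᵀ = [[-1], [2]].

-1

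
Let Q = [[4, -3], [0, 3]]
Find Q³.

Q² = [[16, -21], [0, 9]]
Q³ = [[64, -111], [0, 27]]

[[64, -111], [0, 27]]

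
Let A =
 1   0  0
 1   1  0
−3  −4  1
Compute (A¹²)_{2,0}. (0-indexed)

−300

A = I + N where N = [[0, 0, 0], [1, 0, 0], [−3, −4, 0]] is strictly lower-triangular, so N³ = 0.
(I + N)¹² = I + 12·N + 66·N² = [[1, 0, 0], [12, 1, 0], [−300, −48, 1]].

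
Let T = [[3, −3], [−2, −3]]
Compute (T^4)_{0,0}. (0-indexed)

225

T^2 = [[15, 0], [0, 15]]
T^3 = [[45, −45], [−30, −45]]
T^4 = [[225, 0], [0, 225]]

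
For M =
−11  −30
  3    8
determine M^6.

[[631, 1890], [−189, −566]]

tr M = −3 and det M = 2, so the characteristic polynomial is λ² − (−3)λ + (2) with roots −2 and −1.
Eigenvectors give P = [[10, −3], [−3, 1]] with P⁻¹ = [[1, 3], [3, 10]], and M = P·diag(−2, −1)·P⁻¹.
Then M^6 = P·diag(64, 1)·P⁻¹ = [[640, −3], [−192, 1]] · [[1, 3], [3, 10]] = [[631, 1890], [−189, −566]].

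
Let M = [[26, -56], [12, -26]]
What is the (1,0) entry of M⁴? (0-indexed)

tr M = 0 and det M = -4, so the characteristic polynomial is λ² − (0)λ + (-4) with roots -2 and 2.
Eigenvectors give P = [[2, 7], [1, 3]] with P⁻¹ = [[-3, 7], [1, -2]], and M = P·diag(-2, 2)·P⁻¹.
Then M⁴ = P·diag(16, 16)·P⁻¹ = [[32, 112], [16, 48]] · [[-3, 7], [1, -2]] = [[16, 0], [0, 16]].

0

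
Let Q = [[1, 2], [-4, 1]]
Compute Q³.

[[-23, -10], [20, -23]]

Q² = [[-7, 4], [-8, -7]]
Q³ = [[-23, -10], [20, -23]]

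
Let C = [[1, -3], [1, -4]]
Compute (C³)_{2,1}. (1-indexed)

C² = [[-2, 9], [-3, 13]]
C³ = [[7, -30], [10, -43]]

10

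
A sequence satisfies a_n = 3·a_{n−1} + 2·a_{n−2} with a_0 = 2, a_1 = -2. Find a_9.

-19610

With companion matrix A = [[3, 2], [1, 0]], [a_n, a_{n−1}]ᵀ = A·[a_{n−1}, a_{n−2}]ᵀ, so [a_9, a_8]ᵀ = A⁸·[a_1, a_0]ᵀ.
A⁸ = [[22363, 12558], [6279, 3526]], giving [a_9, a_8]ᵀ = [[-19610], [-5506]].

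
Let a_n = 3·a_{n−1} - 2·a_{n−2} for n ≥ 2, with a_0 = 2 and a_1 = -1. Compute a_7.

-379

With companion matrix M = [[3, -2], [1, 0]], [a_n, a_{n−1}]ᵀ = M·[a_{n−1}, a_{n−2}]ᵀ, so [a_7, a_6]ᵀ = M⁶·[a_1, a_0]ᵀ.
M⁶ = [[127, -126], [63, -62]], giving [a_7, a_6]ᵀ = [[-379], [-187]].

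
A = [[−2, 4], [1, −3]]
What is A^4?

[[164, −420], [−105, 269]]

A^2 = [[8, −20], [−5, 13]]
A^3 = [[−36, 92], [23, −59]]
A^4 = [[164, −420], [−105, 269]]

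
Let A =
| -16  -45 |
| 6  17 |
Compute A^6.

tr A = 1 and det A = -2, so the characteristic polynomial is λ² − (1)λ + (-2) with roots -1 and 2.
Eigenvectors give P = [[3, -5], [-1, 2]] with P⁻¹ = [[2, 5], [1, 3]], and A = P·diag(-1, 2)·P⁻¹.
Then A^6 = P·diag(1, 64)·P⁻¹ = [[3, -320], [-1, 128]] · [[2, 5], [1, 3]] = [[-314, -945], [126, 379]].

[[-314, -945], [126, 379]]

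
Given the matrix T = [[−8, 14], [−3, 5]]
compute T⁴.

tr T = −3 and det T = 2, so the characteristic polynomial is λ² − (−3)λ + (2) with roots −2 and −1.
Eigenvectors give P = [[−7, −2], [−3, −1]] with P⁻¹ = [[−1, 2], [3, −7]], and T = P·diag(−2, −1)·P⁻¹.
Then T⁴ = P·diag(16, 1)·P⁻¹ = [[−112, −2], [−48, −1]] · [[−1, 2], [3, −7]] = [[106, −210], [45, −89]].

[[106, −210], [45, −89]]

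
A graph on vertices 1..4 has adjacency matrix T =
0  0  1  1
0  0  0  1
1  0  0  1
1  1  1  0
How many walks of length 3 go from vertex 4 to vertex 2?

3

The number of length-3 walks from vertex 4 to vertex 2 is entry (4,2) of T³, where T is the adjacency matrix.
T² = [[2, 1, 1, 1], [1, 1, 1, 0], [1, 1, 2, 1], [1, 0, 1, 3]]
T³ = [[2, 1, 3, 4], [1, 0, 1, 3], [3, 1, 2, 4], [4, 3, 4, 2]]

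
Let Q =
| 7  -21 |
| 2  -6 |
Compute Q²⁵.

Q² = Q (a projection; rank 1, trace 1), so Q²⁵ = Q.

[[7, -21], [2, -6]]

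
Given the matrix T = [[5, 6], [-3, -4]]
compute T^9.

tr T = 1 and det T = -2, so the characteristic polynomial is λ² − (1)λ + (-2) with roots 2 and -1.
Eigenvectors give P = [[2, -1], [-1, 1]] with P⁻¹ = [[1, 1], [1, 2]], and T = P·diag(2, -1)·P⁻¹.
Then T^9 = P·diag(512, -1)·P⁻¹ = [[1024, 1], [-512, -1]] · [[1, 1], [1, 2]] = [[1025, 1026], [-513, -514]].

[[1025, 1026], [-513, -514]]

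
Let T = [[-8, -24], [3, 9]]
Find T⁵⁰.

[[-8, -24], [3, 9]]

T² = T (a projection; rank 1, trace 1), so T⁵⁰ = T.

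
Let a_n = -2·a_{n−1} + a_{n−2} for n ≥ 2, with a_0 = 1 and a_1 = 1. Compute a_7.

99

With companion matrix Q = [[-2, 1], [1, 0]], [a_n, a_{n−1}]ᵀ = Q·[a_{n−1}, a_{n−2}]ᵀ, so [a_7, a_6]ᵀ = Q^6·[a_1, a_0]ᵀ.
Q^6 = [[169, -70], [-70, 29]], giving [a_7, a_6]ᵀ = [[99], [-41]].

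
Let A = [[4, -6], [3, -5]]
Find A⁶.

tr A = -1 and det A = -2, so the characteristic polynomial is λ² − (-1)λ + (-2) with roots -2 and 1.
Eigenvectors give P = [[1, 2], [1, 1]] with P⁻¹ = [[-1, 2], [1, -1]], and A = P·diag(-2, 1)·P⁻¹.
Then A⁶ = P·diag(64, 1)·P⁻¹ = [[64, 2], [64, 1]] · [[-1, 2], [1, -1]] = [[-62, 126], [-63, 127]].

[[-62, 126], [-63, 127]]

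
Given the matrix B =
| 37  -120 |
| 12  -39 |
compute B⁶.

[[-6551, 21840], [-2184, 7281]]

tr B = -2 and det B = -3, so the characteristic polynomial is λ² − (-2)λ + (-3) with roots 1 and -3.
Eigenvectors give P = [[-10, 3], [-3, 1]] with P⁻¹ = [[-1, 3], [-3, 10]], and B = P·diag(1, -3)·P⁻¹.
Then B⁶ = P·diag(1, 729)·P⁻¹ = [[-10, 2187], [-3, 729]] · [[-1, 3], [-3, 10]] = [[-6551, 21840], [-2184, 7281]].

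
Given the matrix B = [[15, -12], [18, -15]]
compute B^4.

[[81, 0], [0, 81]]

tr B = 0 and det B = -9, so the characteristic polynomial is λ² − (0)λ + (-9) with roots 3 and -3.
Eigenvectors give P = [[1, -2], [1, -3]] with P⁻¹ = [[3, -2], [1, -1]], and B = P·diag(3, -3)·P⁻¹.
Then B^4 = P·diag(81, 81)·P⁻¹ = [[81, -162], [81, -243]] · [[3, -2], [1, -1]] = [[81, 0], [0, 81]].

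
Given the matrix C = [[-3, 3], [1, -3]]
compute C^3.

C^2 = [[12, -18], [-6, 12]]
C^3 = [[-54, 90], [30, -54]]

[[-54, 90], [30, -54]]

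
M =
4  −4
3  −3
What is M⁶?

M² = M (a projection; rank 1, trace 1), so M⁶ = M.

[[4, −4], [3, −3]]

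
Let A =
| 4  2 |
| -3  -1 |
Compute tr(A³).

tr A = 3 and det A = 2, so the characteristic polynomial is λ² − (3)λ + (2) with roots 1 and 2.
Eigenvectors give P = [[-2, -1], [3, 1]] with P⁻¹ = [[1, 1], [-3, -2]], and A = P·diag(1, 2)·P⁻¹.
Then A³ = P·diag(1, 8)·P⁻¹ = [[-2, -8], [3, 8]] · [[1, 1], [-3, -2]] = [[22, 14], [-21, -13]].

9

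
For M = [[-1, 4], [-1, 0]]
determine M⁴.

M² = [[-3, -4], [1, -4]]
M³ = [[7, -12], [3, 4]]
M⁴ = [[5, 28], [-7, 12]]

[[5, 28], [-7, 12]]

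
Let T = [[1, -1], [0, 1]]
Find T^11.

[[1, -11], [0, 1]]

T = I + N where N = [[0, -1], [0, 0]] is strictly upper-triangular, so N^2 = 0.
(I + N)^11 = I + 11·N = [[1, -11], [0, 1]].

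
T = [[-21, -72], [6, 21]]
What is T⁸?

tr T = 0 and det T = -9, so the characteristic polynomial is λ² − (0)λ + (-9) with roots -3 and 3.
Eigenvectors give P = [[4, -3], [-1, 1]] with P⁻¹ = [[1, 3], [1, 4]], and T = P·diag(-3, 3)·P⁻¹.
Then T⁸ = P·diag(6561, 6561)·P⁻¹ = [[26244, -19683], [-6561, 6561]] · [[1, 3], [1, 4]] = [[6561, 0], [0, 6561]].

[[6561, 0], [0, 6561]]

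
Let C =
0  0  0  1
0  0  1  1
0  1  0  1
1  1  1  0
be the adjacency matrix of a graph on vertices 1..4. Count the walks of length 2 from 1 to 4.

The number of length-2 walks from vertex 1 to vertex 4 is entry (1,4) of C^2, where C is the adjacency matrix.
C^2 = [[1, 1, 1, 0], [1, 2, 1, 1], [1, 1, 2, 1], [0, 1, 1, 3]]

0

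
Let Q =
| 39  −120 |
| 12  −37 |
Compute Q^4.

tr Q = 2 and det Q = −3, so the characteristic polynomial is λ² − (2)λ + (−3) with roots −1 and 3.
Eigenvectors give P = [[−3, −10], [−1, −3]] with P⁻¹ = [[3, −10], [−1, 3]], and Q = P·diag(−1, 3)·P⁻¹.
Then Q^4 = P·diag(1, 81)·P⁻¹ = [[−3, −810], [−1, −243]] · [[3, −10], [−1, 3]] = [[801, −2400], [240, −719]].

[[801, −2400], [240, −719]]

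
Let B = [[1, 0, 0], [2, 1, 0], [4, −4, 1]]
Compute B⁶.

B = I + N where N = [[0, 0, 0], [2, 0, 0], [4, −4, 0]] is strictly lower-triangular, so N³ = 0.
(I + N)⁶ = I + 6·N + 15·N² = [[1, 0, 0], [12, 1, 0], [−96, −24, 1]].

[[1, 0, 0], [12, 1, 0], [−96, −24, 1]]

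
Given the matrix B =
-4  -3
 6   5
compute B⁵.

tr B = 1 and det B = -2, so the characteristic polynomial is λ² − (1)λ + (-2) with roots 2 and -1.
Eigenvectors give P = [[-1, -1], [2, 1]] with P⁻¹ = [[1, 1], [-2, -1]], and B = P·diag(2, -1)·P⁻¹.
Then B⁵ = P·diag(32, -1)·P⁻¹ = [[-32, 1], [64, -1]] · [[1, 1], [-2, -1]] = [[-34, -33], [66, 65]].

[[-34, -33], [66, 65]]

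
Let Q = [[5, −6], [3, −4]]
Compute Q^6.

tr Q = 1 and det Q = −2, so the characteristic polynomial is λ² − (1)λ + (−2) with roots −1 and 2.
Eigenvectors give P = [[−1, 2], [−1, 1]] with P⁻¹ = [[1, −2], [1, −1]], and Q = P·diag(−1, 2)·P⁻¹.
Then Q^6 = P·diag(1, 64)·P⁻¹ = [[−1, 128], [−1, 64]] · [[1, −2], [1, −1]] = [[127, −126], [63, −62]].

[[127, −126], [63, −62]]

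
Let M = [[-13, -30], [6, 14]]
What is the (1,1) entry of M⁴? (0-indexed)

tr M = 1 and det M = -2, so the characteristic polynomial is λ² − (1)λ + (-2) with roots 2 and -1.
Eigenvectors give P = [[-2, 5], [1, -2]] with P⁻¹ = [[2, 5], [1, 2]], and M = P·diag(2, -1)·P⁻¹.
Then M⁴ = P·diag(16, 1)·P⁻¹ = [[-32, 5], [16, -2]] · [[2, 5], [1, 2]] = [[-59, -150], [30, 76]].

76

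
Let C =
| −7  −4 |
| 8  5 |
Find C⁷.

[[−4375, −2188], [4376, 2189]]

tr C = −2 and det C = −3, so the characteristic polynomial is λ² − (−2)λ + (−3) with roots −3 and 1.
Eigenvectors give P = [[−1, −1], [1, 2]] with P⁻¹ = [[−2, −1], [1, 1]], and C = P·diag(−3, 1)·P⁻¹.
Then C⁷ = P·diag(−2187, 1)·P⁻¹ = [[2187, −1], [−2187, 2]] · [[−2, −1], [1, 1]] = [[−4375, −2188], [4376, 2189]].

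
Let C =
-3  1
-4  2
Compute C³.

C² = [[5, -1], [4, 0]]
C³ = [[-11, 3], [-12, 4]]

[[-11, 3], [-12, 4]]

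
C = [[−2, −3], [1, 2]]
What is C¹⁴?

C² = I (check: tr C = 0 and det C = −1), so C¹⁴ = I since 14 is even.

[[1, 0], [0, 1]]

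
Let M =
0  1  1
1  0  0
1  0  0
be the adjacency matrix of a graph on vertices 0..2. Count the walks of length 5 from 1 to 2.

0

The number of length-5 walks from vertex 1 to vertex 2 is entry (1,2) of M^5, where M is the adjacency matrix.
M^2 = [[2, 0, 0], [0, 1, 1], [0, 1, 1]]
M^3 = [[0, 2, 2], [2, 0, 0], [2, 0, 0]]
M^4 = [[4, 0, 0], [0, 2, 2], [0, 2, 2]]
M^5 = [[0, 4, 4], [4, 0, 0], [4, 0, 0]]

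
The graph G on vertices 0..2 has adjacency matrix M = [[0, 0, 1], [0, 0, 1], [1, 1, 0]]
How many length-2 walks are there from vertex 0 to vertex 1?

The number of length-2 walks from vertex 0 to vertex 1 is entry (0,1) of M², where M is the adjacency matrix.
M² = [[1, 1, 0], [1, 1, 0], [0, 0, 2]]

1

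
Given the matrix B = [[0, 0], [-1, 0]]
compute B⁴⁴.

B is strictly triangular, hence nilpotent: B² = 0, so B⁴⁴ = 0.

[[0, 0], [0, 0]]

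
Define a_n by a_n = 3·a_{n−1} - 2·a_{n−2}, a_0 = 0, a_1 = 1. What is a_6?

With companion matrix C = [[3, -2], [1, 0]], [a_n, a_{n−1}]ᵀ = C·[a_{n−1}, a_{n−2}]ᵀ, so [a_6, a_5]ᵀ = C⁵·[a_1, a_0]ᵀ.
C⁵ = [[63, -62], [31, -30]], giving [a_6, a_5]ᵀ = [[63], [31]].

63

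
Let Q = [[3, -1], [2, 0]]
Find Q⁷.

[[255, -127], [254, -126]]

tr Q = 3 and det Q = 2, so the characteristic polynomial is λ² − (3)λ + (2) with roots 1 and 2.
Eigenvectors give P = [[-1, -1], [-2, -1]] with P⁻¹ = [[1, -1], [-2, 1]], and Q = P·diag(1, 2)·P⁻¹.
Then Q⁷ = P·diag(1, 128)·P⁻¹ = [[-1, -128], [-2, -128]] · [[1, -1], [-2, 1]] = [[255, -127], [254, -126]].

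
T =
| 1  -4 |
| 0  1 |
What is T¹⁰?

[[1, -40], [0, 1]]

T = I + N where N = [[0, -4], [0, 0]] is strictly upper-triangular, so N² = 0.
(I + N)¹⁰ = I + 10·N = [[1, -40], [0, 1]].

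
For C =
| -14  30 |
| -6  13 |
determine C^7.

[[-644, 1290], [-258, 517]]

tr C = -1 and det C = -2, so the characteristic polynomial is λ² − (-1)λ + (-2) with roots -2 and 1.
Eigenvectors give P = [[5, 2], [2, 1]] with P⁻¹ = [[1, -2], [-2, 5]], and C = P·diag(-2, 1)·P⁻¹.
Then C^7 = P·diag(-128, 1)·P⁻¹ = [[-640, 2], [-256, 1]] · [[1, -2], [-2, 5]] = [[-644, 1290], [-258, 517]].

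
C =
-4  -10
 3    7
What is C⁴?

tr C = 3 and det C = 2, so the characteristic polynomial is λ² − (3)λ + (2) with roots 1 and 2.
Eigenvectors give P = [[2, -5], [-1, 3]] with P⁻¹ = [[3, 5], [1, 2]], and C = P·diag(1, 2)·P⁻¹.
Then C⁴ = P·diag(1, 16)·P⁻¹ = [[2, -80], [-1, 48]] · [[3, 5], [1, 2]] = [[-74, -150], [45, 91]].

[[-74, -150], [45, 91]]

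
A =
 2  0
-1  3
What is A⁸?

tr A = 5 and det A = 6, so the characteristic polynomial is λ² − (5)λ + (6) with roots 2 and 3.
Eigenvectors give P = [[-1, 0], [-1, -1]] with P⁻¹ = [[-1, 0], [1, -1]], and A = P·diag(2, 3)·P⁻¹.
Then A⁸ = P·diag(256, 6561)·P⁻¹ = [[-256, 0], [-256, -6561]] · [[-1, 0], [1, -1]] = [[256, 0], [-6305, 6561]].

[[256, 0], [-6305, 6561]]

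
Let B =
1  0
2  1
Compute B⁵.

B = I + N where N = [[0, 0], [2, 0]] is strictly lower-triangular, so N² = 0.
(I + N)⁵ = I + 5·N = [[1, 0], [10, 1]].

[[1, 0], [10, 1]]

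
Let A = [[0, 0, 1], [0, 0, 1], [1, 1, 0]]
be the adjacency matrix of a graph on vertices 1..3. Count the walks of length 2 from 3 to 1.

The number of length-2 walks from vertex 3 to vertex 1 is entry (3,1) of A^2, where A is the adjacency matrix.
A^2 = [[1, 1, 0], [1, 1, 0], [0, 0, 2]]

0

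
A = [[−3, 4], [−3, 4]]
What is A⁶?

[[−3, 4], [−3, 4]]

A² = A (a projection; rank 1, trace 1), so A⁶ = A.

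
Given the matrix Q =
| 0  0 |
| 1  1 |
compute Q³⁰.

Q² = Q (a projection; rank 1, trace 1), so Q³⁰ = Q.

[[0, 0], [1, 1]]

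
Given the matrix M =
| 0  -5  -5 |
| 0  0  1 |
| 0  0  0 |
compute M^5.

[[0, 0, 0], [0, 0, 0], [0, 0, 0]]

M is strictly triangular, hence nilpotent: M^3 = 0, so M^5 = 0.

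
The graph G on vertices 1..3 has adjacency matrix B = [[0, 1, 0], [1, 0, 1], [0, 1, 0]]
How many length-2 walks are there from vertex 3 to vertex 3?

The number of length-2 walks from vertex 3 to vertex 3 is entry (3,3) of B², where B is the adjacency matrix.
B² = [[1, 0, 1], [0, 2, 0], [1, 0, 1]]

1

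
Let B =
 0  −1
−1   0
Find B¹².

[[1, 0], [0, 1]]

B² = I (check: tr B = 0 and det B = −1), so B¹² = I since 12 is even.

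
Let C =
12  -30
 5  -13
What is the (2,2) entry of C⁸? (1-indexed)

tr C = -1 and det C = -6, so the characteristic polynomial is λ² − (-1)λ + (-6) with roots 2 and -3.
Eigenvectors give P = [[-3, 2], [-1, 1]] with P⁻¹ = [[-1, 2], [-1, 3]], and C = P·diag(2, -3)·P⁻¹.
Then C⁸ = P·diag(256, 6561)·P⁻¹ = [[-768, 13122], [-256, 6561]] · [[-1, 2], [-1, 3]] = [[-12354, 37830], [-6305, 19171]].

19171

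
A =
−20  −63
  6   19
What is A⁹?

tr A = −1 and det A = −2, so the characteristic polynomial is λ² − (−1)λ + (−2) with roots 1 and −2.
Eigenvectors give P = [[3, 7], [−1, −2]] with P⁻¹ = [[−2, −7], [1, 3]], and A = P·diag(1, −2)·P⁻¹.
Then A⁹ = P·diag(1, −512)·P⁻¹ = [[3, −3584], [−1, 1024]] · [[−2, −7], [1, 3]] = [[−3590, −10773], [1026, 3079]].

[[−3590, −10773], [1026, 3079]]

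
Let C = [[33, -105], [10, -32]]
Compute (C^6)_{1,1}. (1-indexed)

4719

tr C = 1 and det C = -6, so the characteristic polynomial is λ² − (1)λ + (-6) with roots -2 and 3.
Eigenvectors give P = [[-3, 7], [-1, 2]] with P⁻¹ = [[2, -7], [1, -3]], and C = P·diag(-2, 3)·P⁻¹.
Then C^6 = P·diag(64, 729)·P⁻¹ = [[-192, 5103], [-64, 1458]] · [[2, -7], [1, -3]] = [[4719, -13965], [1330, -3926]].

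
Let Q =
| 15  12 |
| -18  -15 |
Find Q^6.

[[729, 0], [0, 729]]

tr Q = 0 and det Q = -9, so the characteristic polynomial is λ² − (0)λ + (-9) with roots -3 and 3.
Eigenvectors give P = [[-2, -1], [3, 1]] with P⁻¹ = [[1, 1], [-3, -2]], and Q = P·diag(-3, 3)·P⁻¹.
Then Q^6 = P·diag(729, 729)·P⁻¹ = [[-1458, -729], [2187, 729]] · [[1, 1], [-3, -2]] = [[729, 0], [0, 729]].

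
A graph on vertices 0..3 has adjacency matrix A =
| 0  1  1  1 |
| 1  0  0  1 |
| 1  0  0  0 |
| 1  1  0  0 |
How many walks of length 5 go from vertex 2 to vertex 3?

The number of length-5 walks from vertex 2 to vertex 3 is entry (2,3) of A⁵, where A is the adjacency matrix.
A² = [[3, 1, 0, 1], [1, 2, 1, 1], [0, 1, 1, 1], [1, 1, 1, 2]]
A³ = [[2, 4, 3, 4], [4, 2, 1, 3], [3, 1, 0, 1], [4, 3, 1, 2]]
A⁴ = [[11, 6, 2, 6], [6, 7, 4, 6], [2, 4, 3, 4], [6, 6, 4, 7]]
A⁵ = [[14, 17, 11, 17], [17, 12, 6, 13], [11, 6, 2, 6], [17, 13, 6, 12]]

6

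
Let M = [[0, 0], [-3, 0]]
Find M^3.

[[0, 0], [0, 0]]

M is strictly triangular, hence nilpotent: M^2 = 0, so M^3 = 0.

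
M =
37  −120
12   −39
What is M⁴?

tr M = −2 and det M = −3, so the characteristic polynomial is λ² − (−2)λ + (−3) with roots −3 and 1.
Eigenvectors give P = [[−3, −10], [−1, −3]] with P⁻¹ = [[3, −10], [−1, 3]], and M = P·diag(−3, 1)·P⁻¹.
Then M⁴ = P·diag(81, 1)·P⁻¹ = [[−243, −10], [−81, −3]] · [[3, −10], [−1, 3]] = [[−719, 2400], [−240, 801]].

[[−719, 2400], [−240, 801]]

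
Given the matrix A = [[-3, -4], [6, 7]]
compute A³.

[[-51, -52], [78, 79]]

tr A = 4 and det A = 3, so the characteristic polynomial is λ² − (4)λ + (3) with roots 1 and 3.
Eigenvectors give P = [[-1, -2], [1, 3]] with P⁻¹ = [[-3, -2], [1, 1]], and A = P·diag(1, 3)·P⁻¹.
Then A³ = P·diag(1, 27)·P⁻¹ = [[-1, -54], [1, 81]] · [[-3, -2], [1, 1]] = [[-51, -52], [78, 79]].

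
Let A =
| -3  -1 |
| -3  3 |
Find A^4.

[[144, 0], [0, 144]]

A^2 = [[12, 0], [0, 12]]
A^3 = [[-36, -12], [-36, 36]]
A^4 = [[144, 0], [0, 144]]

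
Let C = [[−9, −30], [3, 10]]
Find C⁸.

[[−9, −30], [3, 10]]

C² = C (a projection; rank 1, trace 1), so C⁸ = C.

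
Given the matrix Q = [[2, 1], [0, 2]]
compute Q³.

[[8, 12], [0, 8]]

Q² = [[4, 4], [0, 4]]
Q³ = [[8, 12], [0, 8]]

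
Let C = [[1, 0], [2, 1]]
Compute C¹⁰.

C = I + N where N = [[0, 0], [2, 0]] is strictly lower-triangular, so N² = 0.
(I + N)¹⁰ = I + 10·N = [[1, 0], [20, 1]].

[[1, 0], [20, 1]]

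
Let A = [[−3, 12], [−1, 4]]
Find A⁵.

[[−3, 12], [−1, 4]]

A² = A (a projection; rank 1, trace 1), so A⁵ = A.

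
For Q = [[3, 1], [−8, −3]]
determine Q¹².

Q² = I (check: tr Q = 0 and det Q = −1), so Q¹² = I since 12 is even.

[[1, 0], [0, 1]]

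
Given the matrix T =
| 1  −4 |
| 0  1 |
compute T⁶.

[[1, −24], [0, 1]]

T = I + N where N = [[0, −4], [0, 0]] is strictly upper-triangular, so N² = 0.
(I + N)⁶ = I + 6·N = [[1, −24], [0, 1]].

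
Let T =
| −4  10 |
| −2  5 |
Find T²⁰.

[[−4, 10], [−2, 5]]

T² = T (a projection; rank 1, trace 1), so T²⁰ = T.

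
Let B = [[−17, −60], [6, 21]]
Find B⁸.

tr B = 4 and det B = 3, so the characteristic polynomial is λ² − (4)λ + (3) with roots 3 and 1.
Eigenvectors give P = [[−3, −10], [1, 3]] with P⁻¹ = [[3, 10], [−1, −3]], and B = P·diag(3, 1)·P⁻¹.
Then B⁸ = P·diag(6561, 1)·P⁻¹ = [[−19683, −10], [6561, 3]] · [[3, 10], [−1, −3]] = [[−59039, −196800], [19680, 65601]].

[[−59039, −196800], [19680, 65601]]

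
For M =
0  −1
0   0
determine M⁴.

[[0, 0], [0, 0]]

M is strictly triangular, hence nilpotent: M² = 0, so M⁴ = 0.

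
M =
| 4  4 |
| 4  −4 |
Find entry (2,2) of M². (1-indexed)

32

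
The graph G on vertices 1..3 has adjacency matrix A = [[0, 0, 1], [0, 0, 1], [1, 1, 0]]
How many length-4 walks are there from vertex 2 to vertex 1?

2

The number of length-4 walks from vertex 2 to vertex 1 is entry (2,1) of A⁴, where A is the adjacency matrix.
A² = [[1, 1, 0], [1, 1, 0], [0, 0, 2]]
A³ = [[0, 0, 2], [0, 0, 2], [2, 2, 0]]
A⁴ = [[2, 2, 0], [2, 2, 0], [0, 0, 4]]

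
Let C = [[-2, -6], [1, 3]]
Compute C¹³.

[[-2, -6], [1, 3]]

C² = C (a projection; rank 1, trace 1), so C¹³ = C.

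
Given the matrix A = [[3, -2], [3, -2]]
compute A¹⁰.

A² = A (a projection; rank 1, trace 1), so A¹⁰ = A.

[[3, -2], [3, -2]]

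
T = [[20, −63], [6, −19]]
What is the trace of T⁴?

17

tr T = 1 and det T = −2, so the characteristic polynomial is λ² − (1)λ + (−2) with roots 2 and −1.
Eigenvectors give P = [[7, −3], [2, −1]] with P⁻¹ = [[1, −3], [2, −7]], and T = P·diag(2, −1)·P⁻¹.
Then T⁴ = P·diag(16, 1)·P⁻¹ = [[112, −3], [32, −1]] · [[1, −3], [2, −7]] = [[106, −315], [30, −89]].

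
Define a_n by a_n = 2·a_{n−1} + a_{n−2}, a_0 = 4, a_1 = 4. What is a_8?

With companion matrix T = [[2, 1], [1, 0]], [a_n, a_{n−1}]ᵀ = T·[a_{n−1}, a_{n−2}]ᵀ, so [a_8, a_7]ᵀ = T⁷·[a_1, a_0]ᵀ.
T⁷ = [[408, 169], [169, 70]], giving [a_8, a_7]ᵀ = [[2308], [956]].

2308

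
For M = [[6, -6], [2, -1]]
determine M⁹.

[[77196, -115026], [38342, -57001]]

tr M = 5 and det M = 6, so the characteristic polynomial is λ² − (5)λ + (6) with roots 2 and 3.
Eigenvectors give P = [[-3, -2], [-2, -1]] with P⁻¹ = [[1, -2], [-2, 3]], and M = P·diag(2, 3)·P⁻¹.
Then M⁹ = P·diag(512, 19683)·P⁻¹ = [[-1536, -39366], [-1024, -19683]] · [[1, -2], [-2, 3]] = [[77196, -115026], [38342, -57001]].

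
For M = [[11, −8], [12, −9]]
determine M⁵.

[[731, −488], [732, −489]]

tr M = 2 and det M = −3, so the characteristic polynomial is λ² − (2)λ + (−3) with roots −1 and 3.
Eigenvectors give P = [[−2, 1], [−3, 1]] with P⁻¹ = [[1, −1], [3, −2]], and M = P·diag(−1, 3)·P⁻¹.
Then M⁵ = P·diag(−1, 243)·P⁻¹ = [[2, 243], [3, 243]] · [[1, −1], [3, −2]] = [[731, −488], [732, −489]].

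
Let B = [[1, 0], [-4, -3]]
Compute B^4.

tr B = -2 and det B = -3, so the characteristic polynomial is λ² − (-2)λ + (-3) with roots -3 and 1.
Eigenvectors give P = [[0, -1], [1, 1]] with P⁻¹ = [[1, 1], [-1, 0]], and B = P·diag(-3, 1)·P⁻¹.
Then B^4 = P·diag(81, 1)·P⁻¹ = [[0, -1], [81, 1]] · [[1, 1], [-1, 0]] = [[1, 0], [80, 81]].

[[1, 0], [80, 81]]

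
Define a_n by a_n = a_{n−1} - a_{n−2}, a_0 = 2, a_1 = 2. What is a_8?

With companion matrix A = [[1, -1], [1, 0]], [a_n, a_{n−1}]ᵀ = A·[a_{n−1}, a_{n−2}]ᵀ, so [a_8, a_7]ᵀ = A^7·[a_1, a_0]ᵀ.
A^7 = [[1, -1], [1, 0]], giving [a_8, a_7]ᵀ = [[0], [2]].

0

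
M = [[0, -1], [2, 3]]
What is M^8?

tr M = 3 and det M = 2, so the characteristic polynomial is λ² − (3)λ + (2) with roots 1 and 2.
Eigenvectors give P = [[1, 1], [-1, -2]] with P⁻¹ = [[2, 1], [-1, -1]], and M = P·diag(1, 2)·P⁻¹.
Then M^8 = P·diag(1, 256)·P⁻¹ = [[1, 256], [-1, -512]] · [[2, 1], [-1, -1]] = [[-254, -255], [510, 511]].

[[-254, -255], [510, 511]]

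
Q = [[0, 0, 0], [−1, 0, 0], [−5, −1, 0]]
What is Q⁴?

Q is strictly triangular, hence nilpotent: Q³ = 0, so Q⁴ = 0.

[[0, 0, 0], [0, 0, 0], [0, 0, 0]]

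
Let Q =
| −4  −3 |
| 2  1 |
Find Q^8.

[[766, 765], [−510, −509]]

tr Q = −3 and det Q = 2, so the characteristic polynomial is λ² − (−3)λ + (2) with roots −1 and −2.
Eigenvectors give P = [[−1, 3], [1, −2]] with P⁻¹ = [[2, 3], [1, 1]], and Q = P·diag(−1, −2)·P⁻¹.
Then Q^8 = P·diag(1, 256)·P⁻¹ = [[−1, 768], [1, −512]] · [[2, 3], [1, 1]] = [[766, 765], [−510, −509]].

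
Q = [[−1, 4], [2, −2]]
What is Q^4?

Q^2 = [[9, −12], [−6, 12]]
Q^3 = [[−33, 60], [30, −48]]
Q^4 = [[153, −252], [−126, 216]]

[[153, −252], [−126, 216]]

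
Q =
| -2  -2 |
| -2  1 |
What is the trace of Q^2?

13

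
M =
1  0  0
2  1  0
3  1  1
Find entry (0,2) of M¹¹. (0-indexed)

0

M = I + N where N = [[0, 0, 0], [2, 0, 0], [3, 1, 0]] is strictly lower-triangular, so N³ = 0.
(I + N)¹¹ = I + 11·N + 55·N² = [[1, 0, 0], [22, 1, 0], [143, 11, 1]].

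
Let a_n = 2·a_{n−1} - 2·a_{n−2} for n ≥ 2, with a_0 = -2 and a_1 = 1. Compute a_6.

With companion matrix Q = [[2, -2], [1, 0]], [a_n, a_{n−1}]ᵀ = Q·[a_{n−1}, a_{n−2}]ᵀ, so [a_6, a_5]ᵀ = Q^5·[a_1, a_0]ᵀ.
Q^5 = [[-8, 8], [-4, 0]], giving [a_6, a_5]ᵀ = [[-24], [-4]].

-24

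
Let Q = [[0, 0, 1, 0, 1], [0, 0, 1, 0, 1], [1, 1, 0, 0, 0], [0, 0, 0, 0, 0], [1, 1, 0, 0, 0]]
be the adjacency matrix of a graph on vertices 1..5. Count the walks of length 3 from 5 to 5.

0

The number of length-3 walks from vertex 5 to vertex 5 is entry (5,5) of Q^3, where Q is the adjacency matrix.
Q^2 = [[2, 2, 0, 0, 0], [2, 2, 0, 0, 0], [0, 0, 2, 0, 2], [0, 0, 0, 0, 0], [0, 0, 2, 0, 2]]
Q^3 = [[0, 0, 4, 0, 4], [0, 0, 4, 0, 4], [4, 4, 0, 0, 0], [0, 0, 0, 0, 0], [4, 4, 0, 0, 0]]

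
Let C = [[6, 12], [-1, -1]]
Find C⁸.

[[25476, 75660], [-6305, -18659]]

tr C = 5 and det C = 6, so the characteristic polynomial is λ² − (5)λ + (6) with roots 3 and 2.
Eigenvectors give P = [[-4, 3], [1, -1]] with P⁻¹ = [[-1, -3], [-1, -4]], and C = P·diag(3, 2)·P⁻¹.
Then C⁸ = P·diag(6561, 256)·P⁻¹ = [[-26244, 768], [6561, -256]] · [[-1, -3], [-1, -4]] = [[25476, 75660], [-6305, -18659]].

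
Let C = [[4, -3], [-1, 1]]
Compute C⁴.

C² = [[19, -15], [-5, 4]]
C³ = [[91, -72], [-24, 19]]
C⁴ = [[436, -345], [-115, 91]]

[[436, -345], [-115, 91]]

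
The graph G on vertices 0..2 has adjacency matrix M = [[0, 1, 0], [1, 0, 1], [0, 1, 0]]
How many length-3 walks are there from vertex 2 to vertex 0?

The number of length-3 walks from vertex 2 to vertex 0 is entry (2,0) of M³, where M is the adjacency matrix.
M² = [[1, 0, 1], [0, 2, 0], [1, 0, 1]]
M³ = [[0, 2, 0], [2, 0, 2], [0, 2, 0]]

0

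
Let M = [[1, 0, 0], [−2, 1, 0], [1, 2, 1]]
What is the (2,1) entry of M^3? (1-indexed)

M = I + N where N = [[0, 0, 0], [−2, 0, 0], [1, 2, 0]] is strictly lower-triangular, so N^3 = 0.
(I + N)^3 = I + 3·N + 3·N^2 = [[1, 0, 0], [−6, 1, 0], [−9, 6, 1]].

−6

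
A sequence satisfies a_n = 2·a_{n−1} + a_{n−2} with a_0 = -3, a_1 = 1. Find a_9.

With companion matrix T = [[2, 1], [1, 0]], [a_n, a_{n−1}]ᵀ = T·[a_{n−1}, a_{n−2}]ᵀ, so [a_9, a_8]ᵀ = T^8·[a_1, a_0]ᵀ.
T^8 = [[985, 408], [408, 169]], giving [a_9, a_8]ᵀ = [[-239], [-99]].

-239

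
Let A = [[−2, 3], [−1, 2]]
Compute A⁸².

A² = I (check: tr A = 0 and det A = −1), so A⁸² = I since 82 is even.

[[1, 0], [0, 1]]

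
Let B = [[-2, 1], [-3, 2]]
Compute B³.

[[-2, 1], [-3, 2]]

B² = I (check: tr B = 0 and det B = -1), so B³ = B since 3 is odd.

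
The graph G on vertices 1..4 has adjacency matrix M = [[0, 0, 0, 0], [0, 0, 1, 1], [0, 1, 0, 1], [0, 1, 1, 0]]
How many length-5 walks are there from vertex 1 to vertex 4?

The number of length-5 walks from vertex 1 to vertex 4 is entry (1,4) of M⁵, where M is the adjacency matrix.
M² = [[0, 0, 0, 0], [0, 2, 1, 1], [0, 1, 2, 1], [0, 1, 1, 2]]
M³ = [[0, 0, 0, 0], [0, 2, 3, 3], [0, 3, 2, 3], [0, 3, 3, 2]]
M⁴ = [[0, 0, 0, 0], [0, 6, 5, 5], [0, 5, 6, 5], [0, 5, 5, 6]]
M⁵ = [[0, 0, 0, 0], [0, 10, 11, 11], [0, 11, 10, 11], [0, 11, 11, 10]]

0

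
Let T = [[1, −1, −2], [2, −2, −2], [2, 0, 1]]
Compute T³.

T² = [[−5, 1, −2], [−6, 2, −2], [4, −2, −3]]
T³ = [[−7, 3, 6], [−6, 2, 6], [−6, 0, −7]]

[[−7, 3, 6], [−6, 2, 6], [−6, 0, −7]]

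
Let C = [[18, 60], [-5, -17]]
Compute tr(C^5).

tr C = 1 and det C = -6, so the characteristic polynomial is λ² − (1)λ + (-6) with roots 3 and -2.
Eigenvectors give P = [[4, 3], [-1, -1]] with P⁻¹ = [[1, 3], [-1, -4]], and C = P·diag(3, -2)·P⁻¹.
Then C^5 = P·diag(243, -32)·P⁻¹ = [[972, -96], [-243, 32]] · [[1, 3], [-1, -4]] = [[1068, 3300], [-275, -857]].

211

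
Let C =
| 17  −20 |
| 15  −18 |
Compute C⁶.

[[−1931, 2660], [−1995, 2724]]

tr C = −1 and det C = −6, so the characteristic polynomial is λ² − (−1)λ + (−6) with roots 2 and −3.
Eigenvectors give P = [[−4, −1], [−3, −1]] with P⁻¹ = [[−1, 1], [3, −4]], and C = P·diag(2, −3)·P⁻¹.
Then C⁶ = P·diag(64, 729)·P⁻¹ = [[−256, −729], [−192, −729]] · [[−1, 1], [3, −4]] = [[−1931, 2660], [−1995, 2724]].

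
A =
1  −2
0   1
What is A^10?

[[1, −20], [0, 1]]

A = I + N where N = [[0, −2], [0, 0]] is strictly upper-triangular, so N^2 = 0.
(I + N)^10 = I + 10·N = [[1, −20], [0, 1]].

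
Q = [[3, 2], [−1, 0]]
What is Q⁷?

[[255, 254], [−127, −126]]

tr Q = 3 and det Q = 2, so the characteristic polynomial is λ² − (3)λ + (2) with roots 1 and 2.
Eigenvectors give P = [[1, 2], [−1, −1]] with P⁻¹ = [[−1, −2], [1, 1]], and Q = P·diag(1, 2)·P⁻¹.
Then Q⁷ = P·diag(1, 128)·P⁻¹ = [[1, 256], [−1, −128]] · [[−1, −2], [1, 1]] = [[255, 254], [−127, −126]].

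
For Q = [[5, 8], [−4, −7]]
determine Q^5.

tr Q = −2 and det Q = −3, so the characteristic polynomial is λ² − (−2)λ + (−3) with roots −3 and 1.
Eigenvectors give P = [[−1, −2], [1, 1]] with P⁻¹ = [[1, 2], [−1, −1]], and Q = P·diag(−3, 1)·P⁻¹.
Then Q^5 = P·diag(−243, 1)·P⁻¹ = [[243, −2], [−243, 1]] · [[1, 2], [−1, −1]] = [[245, 488], [−244, −487]].

[[245, 488], [−244, −487]]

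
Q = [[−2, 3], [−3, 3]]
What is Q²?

[[−5, 3], [−3, 0]]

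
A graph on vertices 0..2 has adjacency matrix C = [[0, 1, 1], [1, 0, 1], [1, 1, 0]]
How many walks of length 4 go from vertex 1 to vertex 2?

The number of length-4 walks from vertex 1 to vertex 2 is entry (1,2) of C^4, where C is the adjacency matrix.
C^2 = [[2, 1, 1], [1, 2, 1], [1, 1, 2]]
C^3 = [[2, 3, 3], [3, 2, 3], [3, 3, 2]]
C^4 = [[6, 5, 5], [5, 6, 5], [5, 5, 6]]

5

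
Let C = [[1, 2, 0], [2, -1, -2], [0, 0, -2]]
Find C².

[[5, 0, -4], [0, 5, 6], [0, 0, 4]]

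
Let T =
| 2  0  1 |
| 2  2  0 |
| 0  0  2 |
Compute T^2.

[[4, 0, 4], [8, 4, 2], [0, 0, 4]]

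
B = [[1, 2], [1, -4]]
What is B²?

[[3, -6], [-3, 18]]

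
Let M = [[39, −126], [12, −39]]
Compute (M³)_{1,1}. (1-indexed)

351

tr M = 0 and det M = −9, so the characteristic polynomial is λ² − (0)λ + (−9) with roots −3 and 3.
Eigenvectors give P = [[−3, −7], [−1, −2]] with P⁻¹ = [[2, −7], [−1, 3]], and M = P·diag(−3, 3)·P⁻¹.
Then M³ = P·diag(−27, 27)·P⁻¹ = [[81, −189], [27, −54]] · [[2, −7], [−1, 3]] = [[351, −1134], [108, −351]].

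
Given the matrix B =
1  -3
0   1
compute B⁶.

B = I + N where N = [[0, -3], [0, 0]] is strictly upper-triangular, so N² = 0.
(I + N)⁶ = I + 6·N = [[1, -18], [0, 1]].

[[1, -18], [0, 1]]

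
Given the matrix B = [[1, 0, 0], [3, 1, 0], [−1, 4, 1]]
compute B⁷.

[[1, 0, 0], [21, 1, 0], [245, 28, 1]]

B = I + N where N = [[0, 0, 0], [3, 0, 0], [−1, 4, 0]] is strictly lower-triangular, so N³ = 0.
(I + N)⁷ = I + 7·N + 21·N² = [[1, 0, 0], [21, 1, 0], [245, 28, 1]].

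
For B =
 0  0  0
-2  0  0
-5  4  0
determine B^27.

[[0, 0, 0], [0, 0, 0], [0, 0, 0]]

B is strictly triangular, hence nilpotent: B^3 = 0, so B^27 = 0.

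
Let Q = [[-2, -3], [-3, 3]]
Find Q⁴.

[[178, -93], [-93, 333]]

Q² = [[13, -3], [-3, 18]]
Q³ = [[-17, -48], [-48, 63]]
Q⁴ = [[178, -93], [-93, 333]]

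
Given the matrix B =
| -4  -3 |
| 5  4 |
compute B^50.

[[1, 0], [0, 1]]

B² = I (check: tr B = 0 and det B = -1), so B^50 = I since 50 is even.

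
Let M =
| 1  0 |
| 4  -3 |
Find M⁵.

[[1, 0], [244, -243]]

tr M = -2 and det M = -3, so the characteristic polynomial is λ² − (-2)λ + (-3) with roots 1 and -3.
Eigenvectors give P = [[1, 0], [1, -1]] with P⁻¹ = [[1, 0], [1, -1]], and M = P·diag(1, -3)·P⁻¹.
Then M⁵ = P·diag(1, -243)·P⁻¹ = [[1, 0], [1, 243]] · [[1, 0], [1, -1]] = [[1, 0], [244, -243]].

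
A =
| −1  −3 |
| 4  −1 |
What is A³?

A² = [[−11, 6], [−8, −11]]
A³ = [[35, 27], [−36, 35]]

[[35, 27], [−36, 35]]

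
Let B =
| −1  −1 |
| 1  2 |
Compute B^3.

B^2 = [[0, −1], [1, 3]]
B^3 = [[−1, −2], [2, 5]]

[[−1, −2], [2, 5]]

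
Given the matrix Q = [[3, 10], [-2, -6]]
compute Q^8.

tr Q = -3 and det Q = 2, so the characteristic polynomial is λ² − (-3)λ + (2) with roots -2 and -1.
Eigenvectors give P = [[-2, 5], [1, -2]] with P⁻¹ = [[2, 5], [1, 2]], and Q = P·diag(-2, -1)·P⁻¹.
Then Q^8 = P·diag(256, 1)·P⁻¹ = [[-512, 5], [256, -2]] · [[2, 5], [1, 2]] = [[-1019, -2550], [510, 1276]].

[[-1019, -2550], [510, 1276]]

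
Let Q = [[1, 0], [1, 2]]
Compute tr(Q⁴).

17

tr Q = 3 and det Q = 2, so the characteristic polynomial is λ² − (3)λ + (2) with roots 1 and 2.
Eigenvectors give P = [[-1, 0], [1, 1]] with P⁻¹ = [[-1, 0], [1, 1]], and Q = P·diag(1, 2)·P⁻¹.
Then Q⁴ = P·diag(1, 16)·P⁻¹ = [[-1, 0], [1, 16]] · [[-1, 0], [1, 1]] = [[1, 0], [15, 16]].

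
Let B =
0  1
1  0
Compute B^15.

B² = I (check: tr B = 0 and det B = −1), so B^15 = B since 15 is odd.

[[0, 1], [1, 0]]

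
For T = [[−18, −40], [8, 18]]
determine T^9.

tr T = 0 and det T = −4, so the characteristic polynomial is λ² − (0)λ + (−4) with roots −2 and 2.
Eigenvectors give P = [[5, −2], [−2, 1]] with P⁻¹ = [[1, 2], [2, 5]], and T = P·diag(−2, 2)·P⁻¹.
Then T^9 = P·diag(−512, 512)·P⁻¹ = [[−2560, −1024], [1024, 512]] · [[1, 2], [2, 5]] = [[−4608, −10240], [2048, 4608]].

[[−4608, −10240], [2048, 4608]]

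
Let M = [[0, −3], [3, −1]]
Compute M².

[[−9, 3], [−3, −8]]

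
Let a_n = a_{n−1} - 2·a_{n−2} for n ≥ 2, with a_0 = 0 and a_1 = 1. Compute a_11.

With companion matrix T = [[1, -2], [1, 0]], [a_n, a_{n−1}]ᵀ = T·[a_{n−1}, a_{n−2}]ᵀ, so [a_11, a_10]ᵀ = T¹⁰·[a_1, a_0]ᵀ.
T¹⁰ = [[23, 22], [-11, 34]], giving [a_11, a_10]ᵀ = [[23], [-11]].

23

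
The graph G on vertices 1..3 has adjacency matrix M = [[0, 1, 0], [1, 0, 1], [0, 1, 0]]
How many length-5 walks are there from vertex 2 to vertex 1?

4

The number of length-5 walks from vertex 2 to vertex 1 is entry (2,1) of M⁵, where M is the adjacency matrix.
M² = [[1, 0, 1], [0, 2, 0], [1, 0, 1]]
M³ = [[0, 2, 0], [2, 0, 2], [0, 2, 0]]
M⁴ = [[2, 0, 2], [0, 4, 0], [2, 0, 2]]
M⁵ = [[0, 4, 0], [4, 0, 4], [0, 4, 0]]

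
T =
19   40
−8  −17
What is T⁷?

tr T = 2 and det T = −3, so the characteristic polynomial is λ² − (2)λ + (−3) with roots 3 and −1.
Eigenvectors give P = [[−5, −2], [2, 1]] with P⁻¹ = [[−1, −2], [2, 5]], and T = P·diag(3, −1)·P⁻¹.
Then T⁷ = P·diag(2187, −1)·P⁻¹ = [[−10935, 2], [4374, −1]] · [[−1, −2], [2, 5]] = [[10939, 21880], [−4376, −8753]].

[[10939, 21880], [−4376, −8753]]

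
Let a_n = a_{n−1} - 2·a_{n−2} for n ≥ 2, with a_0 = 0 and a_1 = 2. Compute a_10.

-22

With companion matrix C = [[1, -2], [1, 0]], [a_n, a_{n−1}]ᵀ = C·[a_{n−1}, a_{n−2}]ᵀ, so [a_10, a_9]ᵀ = C⁹·[a_1, a_0]ᵀ.
C⁹ = [[-11, 34], [-17, 6]], giving [a_10, a_9]ᵀ = [[-22], [-34]].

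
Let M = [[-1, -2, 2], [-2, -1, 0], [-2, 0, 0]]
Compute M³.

M² = [[1, 4, -2], [4, 5, -4], [2, 4, -4]]
M³ = [[-5, -6, 2], [-6, -13, 8], [-2, -8, 4]]

[[-5, -6, 2], [-6, -13, 8], [-2, -8, 4]]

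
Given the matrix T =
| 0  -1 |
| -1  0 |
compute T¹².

T² = I (check: tr T = 0 and det T = -1), so T¹² = I since 12 is even.

[[1, 0], [0, 1]]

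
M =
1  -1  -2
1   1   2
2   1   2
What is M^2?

[[-4, -4, -8], [6, 2, 4], [7, 1, 2]]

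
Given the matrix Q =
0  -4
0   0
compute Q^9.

Q is strictly triangular, hence nilpotent: Q^2 = 0, so Q^9 = 0.

[[0, 0], [0, 0]]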